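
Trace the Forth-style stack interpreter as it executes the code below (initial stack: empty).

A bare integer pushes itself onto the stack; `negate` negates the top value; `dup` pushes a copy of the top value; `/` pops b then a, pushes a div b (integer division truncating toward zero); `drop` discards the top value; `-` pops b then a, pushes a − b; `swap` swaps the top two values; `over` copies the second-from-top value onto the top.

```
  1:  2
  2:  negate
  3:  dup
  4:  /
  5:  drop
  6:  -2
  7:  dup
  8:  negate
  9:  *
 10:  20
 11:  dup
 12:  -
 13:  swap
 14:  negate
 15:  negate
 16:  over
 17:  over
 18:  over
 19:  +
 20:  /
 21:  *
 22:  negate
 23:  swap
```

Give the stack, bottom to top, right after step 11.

2      -> [2]
negate -> [-2]
dup    -> [-2, -2]
/      -> [1]
drop   -> []
-2     -> [-2]
dup    -> [-2, -2]
negate -> [-2, 2]
*      -> [-4]
20     -> [-4, 20]
dup    -> [-4, 20, 20]

[-4, 20, 20]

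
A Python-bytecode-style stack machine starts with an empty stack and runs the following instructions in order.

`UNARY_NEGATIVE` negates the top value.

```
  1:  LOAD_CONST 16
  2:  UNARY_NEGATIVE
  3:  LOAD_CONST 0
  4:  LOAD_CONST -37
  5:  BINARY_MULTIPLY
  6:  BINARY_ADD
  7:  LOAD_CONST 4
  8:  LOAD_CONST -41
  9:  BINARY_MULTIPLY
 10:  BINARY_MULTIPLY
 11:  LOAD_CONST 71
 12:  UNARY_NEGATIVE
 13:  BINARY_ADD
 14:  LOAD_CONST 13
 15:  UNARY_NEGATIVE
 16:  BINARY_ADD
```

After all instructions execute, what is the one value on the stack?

LOAD_CONST 16   -> [16]
UNARY_NEGATIVE  -> [-16]
LOAD_CONST 0    -> [-16, 0]
LOAD_CONST -37  -> [-16, 0, -37]
BINARY_MULTIPLY -> [-16, 0]
BINARY_ADD      -> [-16]
LOAD_CONST 4    -> [-16, 4]
LOAD_CONST -41  -> [-16, 4, -41]
BINARY_MULTIPLY -> [-16, -164]
BINARY_MULTIPLY -> [2624]
LOAD_CONST 71   -> [2624, 71]
UNARY_NEGATIVE  -> [2624, -71]
BINARY_ADD      -> [2553]
LOAD_CONST 13   -> [2553, 13]
UNARY_NEGATIVE  -> [2553, -13]
BINARY_ADD      -> [2540]

2540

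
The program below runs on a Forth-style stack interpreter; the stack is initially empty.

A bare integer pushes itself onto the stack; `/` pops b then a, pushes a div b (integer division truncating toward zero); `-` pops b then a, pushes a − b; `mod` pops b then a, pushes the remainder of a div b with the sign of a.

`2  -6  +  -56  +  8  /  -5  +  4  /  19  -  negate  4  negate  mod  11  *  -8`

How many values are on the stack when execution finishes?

2       [2]
-6      [2, -6]
+       [-4]
-56     [-4, -56]
+       [-60]
8       [-60, 8]
/       [-7]
-5      [-7, -5]
+       [-12]
4       [-12, 4]
/       [-3]
19      [-3, 19]
-       [-22]
negate  [22]
4       [22, 4]
negate  [22, -4]
mod     [2]
11      [2, 11]
*       [22]
-8      [22, -8]

2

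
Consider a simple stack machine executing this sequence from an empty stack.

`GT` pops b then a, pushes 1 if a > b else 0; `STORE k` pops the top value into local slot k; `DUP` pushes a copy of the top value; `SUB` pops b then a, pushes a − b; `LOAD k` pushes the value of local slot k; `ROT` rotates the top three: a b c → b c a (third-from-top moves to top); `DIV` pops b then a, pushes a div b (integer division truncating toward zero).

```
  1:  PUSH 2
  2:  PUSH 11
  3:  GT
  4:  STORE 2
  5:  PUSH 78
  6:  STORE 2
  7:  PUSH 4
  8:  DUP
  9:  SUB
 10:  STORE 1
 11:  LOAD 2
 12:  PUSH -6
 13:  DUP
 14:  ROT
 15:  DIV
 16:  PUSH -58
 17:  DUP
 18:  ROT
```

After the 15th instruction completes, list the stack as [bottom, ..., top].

[-6, 0]

PUSH 2  -> 2
PUSH 11 -> 2 11
GT      -> 0
STORE 2 -> (empty)
PUSH 78 -> 78
STORE 2 -> (empty)
PUSH 4  -> 4
DUP     -> 4 4
SUB     -> 0
STORE 1 -> (empty)
LOAD 2  -> 78
PUSH -6 -> 78 -6
DUP     -> 78 -6 -6
ROT     -> -6 -6 78
DIV     -> -6 0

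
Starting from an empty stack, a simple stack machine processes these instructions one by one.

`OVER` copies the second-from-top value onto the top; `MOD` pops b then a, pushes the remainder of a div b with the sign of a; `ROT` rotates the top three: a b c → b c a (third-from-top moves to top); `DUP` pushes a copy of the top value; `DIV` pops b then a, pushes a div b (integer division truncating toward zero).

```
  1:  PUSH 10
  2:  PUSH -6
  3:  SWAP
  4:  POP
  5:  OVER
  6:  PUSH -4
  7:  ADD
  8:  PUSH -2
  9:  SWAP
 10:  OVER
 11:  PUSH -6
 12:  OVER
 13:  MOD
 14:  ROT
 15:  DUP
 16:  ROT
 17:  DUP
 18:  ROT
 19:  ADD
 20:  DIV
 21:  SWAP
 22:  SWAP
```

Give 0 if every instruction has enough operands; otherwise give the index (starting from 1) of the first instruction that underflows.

PUSH 10 -> [10]
PUSH -6 -> [10, -6]
SWAP    -> [-6, 10]
POP     -> [-6]
OVER  — needs 2 operands, stack has 1 → underflow

5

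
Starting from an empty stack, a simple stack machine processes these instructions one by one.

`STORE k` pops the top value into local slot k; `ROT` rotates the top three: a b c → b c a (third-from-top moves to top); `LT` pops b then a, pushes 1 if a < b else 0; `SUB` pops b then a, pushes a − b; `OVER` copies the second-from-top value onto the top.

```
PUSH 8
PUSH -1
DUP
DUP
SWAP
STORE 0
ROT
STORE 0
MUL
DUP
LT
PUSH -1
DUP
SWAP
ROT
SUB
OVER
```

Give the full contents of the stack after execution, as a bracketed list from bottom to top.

[-1, -1, -1]

PUSH 8  : [8]
PUSH -1 : [8, -1]
DUP     : [8, -1, -1]
DUP     : [8, -1, -1, -1]
SWAP    : [8, -1, -1, -1]
STORE 0 : [8, -1, -1]
ROT     : [-1, -1, 8]
STORE 0 : [-1, -1]
MUL     : [1]
DUP     : [1, 1]
LT      : [0]
PUSH -1 : [0, -1]
DUP     : [0, -1, -1]
SWAP    : [0, -1, -1]
ROT     : [-1, -1, 0]
SUB     : [-1, -1]
OVER    : [-1, -1, -1]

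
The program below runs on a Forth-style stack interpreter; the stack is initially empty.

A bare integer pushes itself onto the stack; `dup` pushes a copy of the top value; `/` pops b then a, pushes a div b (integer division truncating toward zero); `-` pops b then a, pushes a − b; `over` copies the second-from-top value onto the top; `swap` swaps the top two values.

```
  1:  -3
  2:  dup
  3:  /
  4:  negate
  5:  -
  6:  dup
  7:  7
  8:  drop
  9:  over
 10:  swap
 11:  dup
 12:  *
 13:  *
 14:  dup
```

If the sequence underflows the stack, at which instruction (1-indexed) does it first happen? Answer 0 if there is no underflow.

-3      -3
dup     -3 -3
/       1
negate  -1
-  — needs 2 operands, stack has 1 → underflow

5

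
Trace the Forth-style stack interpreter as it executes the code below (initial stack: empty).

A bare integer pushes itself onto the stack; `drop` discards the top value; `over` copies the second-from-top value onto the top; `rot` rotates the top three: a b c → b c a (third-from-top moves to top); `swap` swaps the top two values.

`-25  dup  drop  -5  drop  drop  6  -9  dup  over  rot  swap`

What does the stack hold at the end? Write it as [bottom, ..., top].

-25  → -25
dup  → -25 -25
drop → -25
-5   → -25 -5
drop → -25
drop → (empty)
6    → 6
-9   → 6 -9
dup  → 6 -9 -9
over → 6 -9 -9 -9
rot  → 6 -9 -9 -9
swap → 6 -9 -9 -9

[6, -9, -9, -9]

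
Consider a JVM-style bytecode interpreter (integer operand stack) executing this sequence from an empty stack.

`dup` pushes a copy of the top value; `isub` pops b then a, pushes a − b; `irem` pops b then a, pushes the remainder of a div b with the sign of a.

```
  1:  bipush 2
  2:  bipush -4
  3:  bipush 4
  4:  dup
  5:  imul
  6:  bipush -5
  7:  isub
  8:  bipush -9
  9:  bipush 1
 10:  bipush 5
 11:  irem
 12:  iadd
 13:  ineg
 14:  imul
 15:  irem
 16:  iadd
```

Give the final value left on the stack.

-2

bipush 2   [2]
bipush -4  [2, -4]
bipush 4   [2, -4, 4]
dup        [2, -4, 4, 4]
imul       [2, -4, 16]
bipush -5  [2, -4, 16, -5]
isub       [2, -4, 21]
bipush -9  [2, -4, 21, -9]
bipush 1   [2, -4, 21, -9, 1]
bipush 5   [2, -4, 21, -9, 1, 5]
irem       [2, -4, 21, -9, 1]
iadd       [2, -4, 21, -8]
ineg       [2, -4, 21, 8]
imul       [2, -4, 168]
irem       [2, -4]
iadd       [-2]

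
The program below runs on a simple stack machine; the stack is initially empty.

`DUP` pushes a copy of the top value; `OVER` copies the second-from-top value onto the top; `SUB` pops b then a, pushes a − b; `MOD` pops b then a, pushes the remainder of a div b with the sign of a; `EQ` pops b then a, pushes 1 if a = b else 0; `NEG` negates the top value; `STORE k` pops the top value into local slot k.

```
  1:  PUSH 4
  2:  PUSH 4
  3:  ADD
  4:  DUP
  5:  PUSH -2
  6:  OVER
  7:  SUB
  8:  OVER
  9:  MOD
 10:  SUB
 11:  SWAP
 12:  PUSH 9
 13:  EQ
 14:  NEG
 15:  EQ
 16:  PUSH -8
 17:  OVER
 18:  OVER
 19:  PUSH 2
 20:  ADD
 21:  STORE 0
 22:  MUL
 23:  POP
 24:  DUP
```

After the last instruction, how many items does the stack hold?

PUSH 4   [4]
PUSH 4   [4, 4]
ADD      [8]
DUP      [8, 8]
PUSH -2  [8, 8, -2]
OVER     [8, 8, -2, 8]
SUB      [8, 8, -10]
OVER     [8, 8, -10, 8]
MOD      [8, 8, -2]
SUB      [8, 10]
SWAP     [10, 8]
PUSH 9   [10, 8, 9]
EQ       [10, 0]
NEG      [10, 0]
EQ       [0]
PUSH -8  [0, -8]
OVER     [0, -8, 0]
OVER     [0, -8, 0, -8]
PUSH 2   [0, -8, 0, -8, 2]
ADD      [0, -8, 0, -6]
STORE 0  [0, -8, 0]
MUL      [0, 0]
POP      [0]
DUP      [0, 0]

2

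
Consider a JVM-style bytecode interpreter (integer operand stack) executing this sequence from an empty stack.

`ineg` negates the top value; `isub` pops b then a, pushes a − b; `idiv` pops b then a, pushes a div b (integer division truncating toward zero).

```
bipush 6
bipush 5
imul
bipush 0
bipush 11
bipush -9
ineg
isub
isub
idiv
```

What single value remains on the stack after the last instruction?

bipush 6   [6]
bipush 5   [6, 5]
imul       [30]
bipush 0   [30, 0]
bipush 11  [30, 0, 11]
bipush -9  [30, 0, 11, -9]
ineg       [30, 0, 11, 9]
isub       [30, 0, 2]
isub       [30, -2]
idiv       [-15]

-15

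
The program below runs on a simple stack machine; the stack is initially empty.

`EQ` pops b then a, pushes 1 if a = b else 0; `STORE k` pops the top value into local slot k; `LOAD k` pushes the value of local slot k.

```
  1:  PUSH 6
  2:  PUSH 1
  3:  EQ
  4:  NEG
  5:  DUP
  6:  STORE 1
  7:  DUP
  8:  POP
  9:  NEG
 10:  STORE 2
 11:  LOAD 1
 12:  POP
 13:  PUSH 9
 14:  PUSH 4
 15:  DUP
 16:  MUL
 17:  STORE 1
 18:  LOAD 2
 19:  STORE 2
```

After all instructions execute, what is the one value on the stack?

9

PUSH 6  : [6]
PUSH 1  : [6, 1]
EQ      : [0]
NEG     : [0]
DUP     : [0, 0]
STORE 1 : [0]
DUP     : [0, 0]
POP     : [0]
NEG     : [0]
STORE 2 : []
LOAD 1  : [0]
POP     : []
PUSH 9  : [9]
PUSH 4  : [9, 4]
DUP     : [9, 4, 4]
MUL     : [9, 16]
STORE 1 : [9]
LOAD 2  : [9, 0]
STORE 2 : [9]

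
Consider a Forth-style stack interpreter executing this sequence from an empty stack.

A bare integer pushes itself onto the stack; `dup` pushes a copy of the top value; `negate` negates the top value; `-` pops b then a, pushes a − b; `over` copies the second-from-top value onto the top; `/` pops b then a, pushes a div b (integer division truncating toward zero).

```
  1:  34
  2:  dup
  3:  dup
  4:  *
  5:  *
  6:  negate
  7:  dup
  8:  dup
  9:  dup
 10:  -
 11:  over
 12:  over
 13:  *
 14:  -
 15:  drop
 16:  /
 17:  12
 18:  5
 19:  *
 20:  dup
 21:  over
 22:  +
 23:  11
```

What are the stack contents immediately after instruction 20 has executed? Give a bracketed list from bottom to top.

34     -> 34
dup    -> 34 34
dup    -> 34 34 34
*      -> 34 1156
*      -> 39304
negate -> -39304
dup    -> -39304 -39304
dup    -> -39304 -39304 -39304
dup    -> -39304 -39304 -39304 -39304
-      -> -39304 -39304 0
over   -> -39304 -39304 0 -39304
over   -> -39304 -39304 0 -39304 0
*      -> -39304 -39304 0 0
-      -> -39304 -39304 0
drop   -> -39304 -39304
/      -> 1
12     -> 1 12
5      -> 1 12 5
*      -> 1 60
dup    -> 1 60 60

[1, 60, 60]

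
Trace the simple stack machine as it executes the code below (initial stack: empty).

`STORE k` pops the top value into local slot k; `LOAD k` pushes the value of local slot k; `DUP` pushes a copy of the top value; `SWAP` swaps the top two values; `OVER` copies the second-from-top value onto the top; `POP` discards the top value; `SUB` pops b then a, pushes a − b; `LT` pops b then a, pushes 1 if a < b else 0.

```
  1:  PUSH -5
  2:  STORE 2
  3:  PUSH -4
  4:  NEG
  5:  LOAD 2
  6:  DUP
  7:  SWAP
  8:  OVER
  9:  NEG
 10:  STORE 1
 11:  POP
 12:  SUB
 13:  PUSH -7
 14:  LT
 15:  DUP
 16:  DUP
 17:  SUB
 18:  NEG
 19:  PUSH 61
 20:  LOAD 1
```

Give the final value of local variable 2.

-5

PUSH -5 : -5
STORE 2 : (empty)
PUSH -4 : -4
NEG     : 4
LOAD 2  : 4 -5
DUP     : 4 -5 -5
SWAP    : 4 -5 -5
OVER    : 4 -5 -5 -5
NEG     : 4 -5 -5 5
STORE 1 : 4 -5 -5
POP     : 4 -5
SUB     : 9
PUSH -7 : 9 -7
LT      : 0
DUP     : 0 0
DUP     : 0 0 0
SUB     : 0 0
NEG     : 0 0
PUSH 61 : 0 0 61
LOAD 1  : 0 0 61 5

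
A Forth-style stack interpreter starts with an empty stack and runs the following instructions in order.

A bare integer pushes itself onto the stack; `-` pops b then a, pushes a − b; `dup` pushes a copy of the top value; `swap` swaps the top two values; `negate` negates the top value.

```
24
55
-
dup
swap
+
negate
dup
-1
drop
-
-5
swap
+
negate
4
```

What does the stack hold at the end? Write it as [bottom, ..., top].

24      [24]
55      [24, 55]
-       [-31]
dup     [-31, -31]
swap    [-31, -31]
+       [-62]
negate  [62]
dup     [62, 62]
-1      [62, 62, -1]
drop    [62, 62]
-       [0]
-5      [0, -5]
swap    [-5, 0]
+       [-5]
negate  [5]
4       [5, 4]

[5, 4]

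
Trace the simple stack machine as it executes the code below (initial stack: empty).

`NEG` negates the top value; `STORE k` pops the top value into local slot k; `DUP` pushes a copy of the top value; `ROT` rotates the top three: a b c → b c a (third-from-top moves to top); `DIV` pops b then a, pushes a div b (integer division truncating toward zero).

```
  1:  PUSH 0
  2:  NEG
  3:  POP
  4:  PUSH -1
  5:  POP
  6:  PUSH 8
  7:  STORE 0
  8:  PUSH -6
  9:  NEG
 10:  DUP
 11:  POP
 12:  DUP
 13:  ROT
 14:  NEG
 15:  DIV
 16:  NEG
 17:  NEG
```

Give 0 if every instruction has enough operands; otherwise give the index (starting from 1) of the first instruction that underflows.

13

PUSH 0  : 0
NEG     : 0
POP     : (empty)
PUSH -1 : -1
POP     : (empty)
PUSH 8  : 8
STORE 0 : (empty)
PUSH -6 : -6
NEG     : 6
DUP     : 6 6
POP     : 6
DUP     : 6 6
ROT  — needs 3 operands, stack has 2 → underflow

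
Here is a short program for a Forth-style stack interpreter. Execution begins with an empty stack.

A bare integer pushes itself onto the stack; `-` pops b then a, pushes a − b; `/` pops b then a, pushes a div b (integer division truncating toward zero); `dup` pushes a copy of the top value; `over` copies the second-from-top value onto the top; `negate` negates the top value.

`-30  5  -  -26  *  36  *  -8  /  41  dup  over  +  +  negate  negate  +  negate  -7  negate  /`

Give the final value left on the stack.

567

-30    : -30
5      : -30 5
-      : -35
-26    : -35 -26
*      : 910
36     : 910 36
*      : 32760
-8     : 32760 -8
/      : -4095
41     : -4095 41
dup    : -4095 41 41
over   : -4095 41 41 41
+      : -4095 41 82
+      : -4095 123
negate : -4095 -123
negate : -4095 123
+      : -3972
negate : 3972
-7     : 3972 -7
negate : 3972 7
/      : 567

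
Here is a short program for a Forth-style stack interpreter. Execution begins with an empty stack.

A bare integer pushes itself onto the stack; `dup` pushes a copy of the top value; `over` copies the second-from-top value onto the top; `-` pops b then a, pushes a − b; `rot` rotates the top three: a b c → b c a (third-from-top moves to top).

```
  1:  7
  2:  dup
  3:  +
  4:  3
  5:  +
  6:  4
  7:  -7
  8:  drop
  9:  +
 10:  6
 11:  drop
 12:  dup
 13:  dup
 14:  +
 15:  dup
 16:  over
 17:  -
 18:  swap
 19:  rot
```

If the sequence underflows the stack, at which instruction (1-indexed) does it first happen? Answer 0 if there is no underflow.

7    -> 7
dup  -> 7 7
+    -> 14
3    -> 14 3
+    -> 17
4    -> 17 4
-7   -> 17 4 -7
drop -> 17 4
+    -> 21
6    -> 21 6
drop -> 21
dup  -> 21 21
dup  -> 21 21 21
+    -> 21 42
dup  -> 21 42 42
over -> 21 42 42 42
-    -> 21 42 0
swap -> 21 0 42
rot  -> 0 42 21

0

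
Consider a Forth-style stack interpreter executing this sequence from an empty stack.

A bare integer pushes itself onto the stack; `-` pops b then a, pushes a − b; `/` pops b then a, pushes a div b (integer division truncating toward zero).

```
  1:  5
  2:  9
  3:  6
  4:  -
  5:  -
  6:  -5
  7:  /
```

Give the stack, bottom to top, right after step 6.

5  : [5]
9  : [5, 9]
6  : [5, 9, 6]
-  : [5, 3]
-  : [2]
-5 : [2, -5]

[2, -5]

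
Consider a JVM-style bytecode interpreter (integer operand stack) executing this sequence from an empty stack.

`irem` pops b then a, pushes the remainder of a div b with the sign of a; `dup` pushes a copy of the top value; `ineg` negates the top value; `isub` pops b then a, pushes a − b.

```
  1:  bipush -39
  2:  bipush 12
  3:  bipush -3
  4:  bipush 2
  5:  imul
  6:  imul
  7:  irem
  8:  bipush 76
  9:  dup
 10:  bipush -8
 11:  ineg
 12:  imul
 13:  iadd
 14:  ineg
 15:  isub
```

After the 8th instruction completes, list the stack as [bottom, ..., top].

bipush -39 : [-39]
bipush 12  : [-39, 12]
bipush -3  : [-39, 12, -3]
bipush 2   : [-39, 12, -3, 2]
imul       : [-39, 12, -6]
imul       : [-39, -72]
irem       : [-39]
bipush 76  : [-39, 76]

[-39, 76]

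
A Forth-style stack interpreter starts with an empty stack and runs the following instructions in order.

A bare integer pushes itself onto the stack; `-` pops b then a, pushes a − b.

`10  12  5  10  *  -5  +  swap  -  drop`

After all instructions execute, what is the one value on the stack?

10

10   → [10]
12   → [10, 12]
5    → [10, 12, 5]
10   → [10, 12, 5, 10]
*    → [10, 12, 50]
-5   → [10, 12, 50, -5]
+    → [10, 12, 45]
swap → [10, 45, 12]
-    → [10, 33]
drop → [10]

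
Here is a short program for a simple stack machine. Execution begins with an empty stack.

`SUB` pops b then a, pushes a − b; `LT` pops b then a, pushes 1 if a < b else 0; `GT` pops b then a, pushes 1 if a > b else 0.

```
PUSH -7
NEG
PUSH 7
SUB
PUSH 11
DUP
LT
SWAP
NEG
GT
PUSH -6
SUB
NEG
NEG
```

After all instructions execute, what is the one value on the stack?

6

PUSH -7 -> [-7]
NEG     -> [7]
PUSH 7  -> [7, 7]
SUB     -> [0]
PUSH 11 -> [0, 11]
DUP     -> [0, 11, 11]
LT      -> [0, 0]
SWAP    -> [0, 0]
NEG     -> [0, 0]
GT      -> [0]
PUSH -6 -> [0, -6]
SUB     -> [6]
NEG     -> [-6]
NEG     -> [6]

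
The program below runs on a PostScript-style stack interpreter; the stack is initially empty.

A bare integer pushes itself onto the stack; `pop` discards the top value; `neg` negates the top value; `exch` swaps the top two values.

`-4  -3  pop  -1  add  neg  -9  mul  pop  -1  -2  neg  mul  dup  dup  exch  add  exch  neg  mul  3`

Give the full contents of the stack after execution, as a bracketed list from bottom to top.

[-8, 3]

-4   -> [-4]
-3   -> [-4, -3]
pop  -> [-4]
-1   -> [-4, -1]
add  -> [-5]
neg  -> [5]
-9   -> [5, -9]
mul  -> [-45]
pop  -> []
-1   -> [-1]
-2   -> [-1, -2]
neg  -> [-1, 2]
mul  -> [-2]
dup  -> [-2, -2]
dup  -> [-2, -2, -2]
exch -> [-2, -2, -2]
add  -> [-2, -4]
exch -> [-4, -2]
neg  -> [-4, 2]
mul  -> [-8]
3    -> [-8, 3]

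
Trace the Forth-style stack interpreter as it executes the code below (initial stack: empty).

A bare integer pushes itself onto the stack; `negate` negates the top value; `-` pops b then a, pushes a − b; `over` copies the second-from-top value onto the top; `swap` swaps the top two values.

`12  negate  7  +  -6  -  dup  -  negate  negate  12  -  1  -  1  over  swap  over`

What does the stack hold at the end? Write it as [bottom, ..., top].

[-13, -13, 1, -13]

12     -> 12
negate -> -12
7      -> -12 7
+      -> -5
-6     -> -5 -6
-      -> 1
dup    -> 1 1
-      -> 0
negate -> 0
negate -> 0
12     -> 0 12
-      -> -12
1      -> -12 1
-      -> -13
1      -> -13 1
over   -> -13 1 -13
swap   -> -13 -13 1
over   -> -13 -13 1 -13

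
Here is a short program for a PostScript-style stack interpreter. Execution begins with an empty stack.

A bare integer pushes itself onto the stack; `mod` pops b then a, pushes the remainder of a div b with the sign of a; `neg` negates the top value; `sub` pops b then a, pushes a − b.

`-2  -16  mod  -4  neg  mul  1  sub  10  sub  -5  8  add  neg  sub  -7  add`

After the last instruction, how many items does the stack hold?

1

-2   -2
-16  -2 -16
mod  -2
-4   -2 -4
neg  -2 4
mul  -8
1    -8 1
sub  -9
10   -9 10
sub  -19
-5   -19 -5
8    -19 -5 8
add  -19 3
neg  -19 -3
sub  -16
-7   -16 -7
add  -23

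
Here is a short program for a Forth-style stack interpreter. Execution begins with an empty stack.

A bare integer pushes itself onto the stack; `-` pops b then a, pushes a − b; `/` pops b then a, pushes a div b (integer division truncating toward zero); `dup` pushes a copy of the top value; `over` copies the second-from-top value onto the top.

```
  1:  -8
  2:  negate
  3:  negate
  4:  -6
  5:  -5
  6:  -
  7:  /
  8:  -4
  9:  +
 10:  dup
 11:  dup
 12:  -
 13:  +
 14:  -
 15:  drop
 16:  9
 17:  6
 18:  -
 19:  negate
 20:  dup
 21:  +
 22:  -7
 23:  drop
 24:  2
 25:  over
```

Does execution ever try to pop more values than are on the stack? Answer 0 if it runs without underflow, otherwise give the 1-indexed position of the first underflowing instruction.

14

-8     -> [-8]
negate -> [8]
negate -> [-8]
-6     -> [-8, -6]
-5     -> [-8, -6, -5]
-      -> [-8, -1]
/      -> [8]
-4     -> [8, -4]
+      -> [4]
dup    -> [4, 4]
dup    -> [4, 4, 4]
-      -> [4, 0]
+      -> [4]
-  — needs 2 operands, stack has 1 → underflow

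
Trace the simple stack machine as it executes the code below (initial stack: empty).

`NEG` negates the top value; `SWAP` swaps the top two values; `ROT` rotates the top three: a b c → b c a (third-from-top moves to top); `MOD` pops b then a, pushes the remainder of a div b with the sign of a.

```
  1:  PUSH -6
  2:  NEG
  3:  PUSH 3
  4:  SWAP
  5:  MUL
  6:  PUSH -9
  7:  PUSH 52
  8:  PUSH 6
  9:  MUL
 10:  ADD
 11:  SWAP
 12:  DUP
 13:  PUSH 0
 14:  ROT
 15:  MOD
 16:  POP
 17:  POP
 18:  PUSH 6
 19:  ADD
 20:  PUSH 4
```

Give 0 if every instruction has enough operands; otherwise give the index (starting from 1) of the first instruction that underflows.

0

PUSH -6 : [-6]
NEG     : [6]
PUSH 3  : [6, 3]
SWAP    : [3, 6]
MUL     : [18]
PUSH -9 : [18, -9]
PUSH 52 : [18, -9, 52]
PUSH 6  : [18, -9, 52, 6]
MUL     : [18, -9, 312]
ADD     : [18, 303]
SWAP    : [303, 18]
DUP     : [303, 18, 18]
PUSH 0  : [303, 18, 18, 0]
ROT     : [303, 18, 0, 18]
MOD     : [303, 18, 0]
POP     : [303, 18]
POP     : [303]
PUSH 6  : [303, 6]
ADD     : [309]
PUSH 4  : [309, 4]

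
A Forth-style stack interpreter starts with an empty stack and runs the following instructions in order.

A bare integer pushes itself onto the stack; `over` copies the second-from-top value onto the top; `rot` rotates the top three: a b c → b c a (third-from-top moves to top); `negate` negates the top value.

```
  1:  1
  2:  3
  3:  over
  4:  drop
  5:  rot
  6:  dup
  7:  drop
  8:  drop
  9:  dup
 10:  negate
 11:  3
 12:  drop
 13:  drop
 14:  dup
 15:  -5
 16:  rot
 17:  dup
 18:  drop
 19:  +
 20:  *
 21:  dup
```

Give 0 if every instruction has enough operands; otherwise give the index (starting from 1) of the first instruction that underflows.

1    : [1]
3    : [1, 3]
over : [1, 3, 1]
drop : [1, 3]
rot  — needs 3 operands, stack has 2 → underflow

5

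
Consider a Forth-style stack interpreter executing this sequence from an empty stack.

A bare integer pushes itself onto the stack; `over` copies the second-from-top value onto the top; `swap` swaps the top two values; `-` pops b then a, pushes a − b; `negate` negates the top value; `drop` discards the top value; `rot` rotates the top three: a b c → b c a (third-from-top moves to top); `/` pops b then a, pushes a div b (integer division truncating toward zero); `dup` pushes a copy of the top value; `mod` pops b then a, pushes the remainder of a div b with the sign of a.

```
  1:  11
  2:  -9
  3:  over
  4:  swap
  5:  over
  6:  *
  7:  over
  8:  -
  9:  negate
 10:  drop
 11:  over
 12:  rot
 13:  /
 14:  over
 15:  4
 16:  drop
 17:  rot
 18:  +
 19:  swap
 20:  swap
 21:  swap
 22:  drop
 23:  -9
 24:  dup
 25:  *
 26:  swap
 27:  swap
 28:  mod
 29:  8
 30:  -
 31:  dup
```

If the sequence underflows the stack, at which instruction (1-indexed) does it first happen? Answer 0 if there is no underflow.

0

11     : [11]
-9     : [11, -9]
over   : [11, -9, 11]
swap   : [11, 11, -9]
over   : [11, 11, -9, 11]
*      : [11, 11, -99]
over   : [11, 11, -99, 11]
-      : [11, 11, -110]
negate : [11, 11, 110]
drop   : [11, 11]
over   : [11, 11, 11]
rot    : [11, 11, 11]
/      : [11, 1]
over   : [11, 1, 11]
4      : [11, 1, 11, 4]
drop   : [11, 1, 11]
rot    : [1, 11, 11]
+      : [1, 22]
swap   : [22, 1]
swap   : [1, 22]
swap   : [22, 1]
drop   : [22]
-9     : [22, -9]
dup    : [22, -9, -9]
*      : [22, 81]
swap   : [81, 22]
swap   : [22, 81]
mod    : [22]
8      : [22, 8]
-      : [14]
dup    : [14, 14]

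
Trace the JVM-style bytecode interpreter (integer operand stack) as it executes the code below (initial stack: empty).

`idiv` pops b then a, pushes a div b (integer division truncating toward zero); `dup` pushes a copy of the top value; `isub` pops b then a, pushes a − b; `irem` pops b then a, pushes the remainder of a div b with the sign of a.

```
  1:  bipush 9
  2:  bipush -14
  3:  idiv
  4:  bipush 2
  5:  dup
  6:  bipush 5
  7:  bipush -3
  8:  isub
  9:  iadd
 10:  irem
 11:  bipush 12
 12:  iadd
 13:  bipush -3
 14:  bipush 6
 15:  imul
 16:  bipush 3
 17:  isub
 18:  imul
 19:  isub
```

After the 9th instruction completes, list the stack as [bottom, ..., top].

[0, 2, 10]

bipush 9   → [9]
bipush -14 → [9, -14]
idiv       → [0]
bipush 2   → [0, 2]
dup        → [0, 2, 2]
bipush 5   → [0, 2, 2, 5]
bipush -3  → [0, 2, 2, 5, -3]
isub       → [0, 2, 2, 8]
iadd       → [0, 2, 10]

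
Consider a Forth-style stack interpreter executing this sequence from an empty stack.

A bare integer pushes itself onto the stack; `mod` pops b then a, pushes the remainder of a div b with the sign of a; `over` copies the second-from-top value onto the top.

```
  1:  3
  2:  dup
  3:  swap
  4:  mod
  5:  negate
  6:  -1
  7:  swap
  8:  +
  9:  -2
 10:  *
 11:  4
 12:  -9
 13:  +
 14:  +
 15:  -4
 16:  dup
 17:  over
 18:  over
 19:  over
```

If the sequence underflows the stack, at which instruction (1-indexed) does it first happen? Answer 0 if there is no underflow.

3      -> 3
dup    -> 3 3
swap   -> 3 3
mod    -> 0
negate -> 0
-1     -> 0 -1
swap   -> -1 0
+      -> -1
-2     -> -1 -2
*      -> 2
4      -> 2 4
-9     -> 2 4 -9
+      -> 2 -5
+      -> -3
-4     -> -3 -4
dup    -> -3 -4 -4
over   -> -3 -4 -4 -4
over   -> -3 -4 -4 -4 -4
over   -> -3 -4 -4 -4 -4 -4

0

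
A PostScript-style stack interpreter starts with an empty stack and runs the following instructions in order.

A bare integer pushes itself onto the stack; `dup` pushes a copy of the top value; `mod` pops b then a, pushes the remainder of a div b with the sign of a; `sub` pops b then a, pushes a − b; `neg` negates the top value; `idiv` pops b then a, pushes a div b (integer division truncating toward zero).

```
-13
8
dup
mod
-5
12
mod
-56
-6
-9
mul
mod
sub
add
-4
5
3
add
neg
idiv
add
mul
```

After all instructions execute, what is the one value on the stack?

39

-13  : -13
8    : -13 8
dup  : -13 8 8
mod  : -13 0
-5   : -13 0 -5
12   : -13 0 -5 12
mod  : -13 0 -5
-56  : -13 0 -5 -56
-6   : -13 0 -5 -56 -6
-9   : -13 0 -5 -56 -6 -9
mul  : -13 0 -5 -56 54
mod  : -13 0 -5 -2
sub  : -13 0 -3
add  : -13 -3
-4   : -13 -3 -4
5    : -13 -3 -4 5
3    : -13 -3 -4 5 3
add  : -13 -3 -4 8
neg  : -13 -3 -4 -8
idiv : -13 -3 0
add  : -13 -3
mul  : 39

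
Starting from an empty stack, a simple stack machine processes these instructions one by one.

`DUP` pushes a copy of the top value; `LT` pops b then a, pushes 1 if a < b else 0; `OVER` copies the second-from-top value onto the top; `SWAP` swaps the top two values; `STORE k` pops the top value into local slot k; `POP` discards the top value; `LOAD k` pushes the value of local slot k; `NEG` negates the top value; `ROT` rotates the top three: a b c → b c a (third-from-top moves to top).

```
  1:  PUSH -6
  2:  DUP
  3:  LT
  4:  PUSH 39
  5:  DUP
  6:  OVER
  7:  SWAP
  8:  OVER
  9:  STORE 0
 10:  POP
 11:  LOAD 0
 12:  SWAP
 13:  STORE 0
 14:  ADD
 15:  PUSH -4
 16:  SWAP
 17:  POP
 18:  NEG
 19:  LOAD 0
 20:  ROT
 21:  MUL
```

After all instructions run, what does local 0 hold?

PUSH -6 : -6
DUP     : -6 -6
LT      : 0
PUSH 39 : 0 39
DUP     : 0 39 39
OVER    : 0 39 39 39
SWAP    : 0 39 39 39
OVER    : 0 39 39 39 39
STORE 0 : 0 39 39 39
POP     : 0 39 39
LOAD 0  : 0 39 39 39
SWAP    : 0 39 39 39
STORE 0 : 0 39 39
ADD     : 0 78
PUSH -4 : 0 78 -4
SWAP    : 0 -4 78
POP     : 0 -4
NEG     : 0 4
LOAD 0  : 0 4 39
ROT     : 4 39 0
MUL     : 4 0

39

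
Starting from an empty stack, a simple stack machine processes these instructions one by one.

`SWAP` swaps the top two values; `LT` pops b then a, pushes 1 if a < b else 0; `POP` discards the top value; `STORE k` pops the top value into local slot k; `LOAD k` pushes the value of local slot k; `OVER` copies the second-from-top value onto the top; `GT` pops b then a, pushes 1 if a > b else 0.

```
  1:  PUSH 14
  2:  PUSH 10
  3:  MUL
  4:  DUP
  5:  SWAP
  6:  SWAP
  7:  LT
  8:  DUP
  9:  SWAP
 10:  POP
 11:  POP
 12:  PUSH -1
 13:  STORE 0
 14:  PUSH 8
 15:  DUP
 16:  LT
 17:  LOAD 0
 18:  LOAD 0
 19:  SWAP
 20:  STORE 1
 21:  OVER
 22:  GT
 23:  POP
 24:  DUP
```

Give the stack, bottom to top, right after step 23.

PUSH 14  [14]
PUSH 10  [14, 10]
MUL      [140]
DUP      [140, 140]
SWAP     [140, 140]
SWAP     [140, 140]
LT       [0]
DUP      [0, 0]
SWAP     [0, 0]
POP      [0]
POP      []
PUSH -1  [-1]
STORE 0  []
PUSH 8   [8]
DUP      [8, 8]
LT       [0]
LOAD 0   [0, -1]
LOAD 0   [0, -1, -1]
SWAP     [0, -1, -1]
STORE 1  [0, -1]
OVER     [0, -1, 0]
GT       [0, 0]
POP      [0]

[0]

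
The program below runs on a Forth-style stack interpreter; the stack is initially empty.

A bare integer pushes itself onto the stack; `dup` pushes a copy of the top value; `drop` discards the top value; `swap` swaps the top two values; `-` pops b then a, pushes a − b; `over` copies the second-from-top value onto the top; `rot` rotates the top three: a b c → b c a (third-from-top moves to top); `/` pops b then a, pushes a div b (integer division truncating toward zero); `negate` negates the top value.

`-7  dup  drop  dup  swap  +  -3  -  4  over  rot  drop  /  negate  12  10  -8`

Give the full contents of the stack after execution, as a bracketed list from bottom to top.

[0, 12, 10, -8]

-7     : [-7]
dup    : [-7, -7]
drop   : [-7]
dup    : [-7, -7]
swap   : [-7, -7]
+      : [-14]
-3     : [-14, -3]
-      : [-11]
4      : [-11, 4]
over   : [-11, 4, -11]
rot    : [4, -11, -11]
drop   : [4, -11]
/      : [0]
negate : [0]
12     : [0, 12]
10     : [0, 12, 10]
-8     : [0, 12, 10, -8]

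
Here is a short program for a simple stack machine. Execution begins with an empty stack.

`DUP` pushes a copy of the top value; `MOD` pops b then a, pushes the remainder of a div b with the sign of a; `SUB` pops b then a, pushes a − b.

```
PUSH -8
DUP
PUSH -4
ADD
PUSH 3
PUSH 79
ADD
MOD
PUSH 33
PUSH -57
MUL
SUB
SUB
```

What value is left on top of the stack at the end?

PUSH -8  → -8
DUP      → -8 -8
PUSH -4  → -8 -8 -4
ADD      → -8 -12
PUSH 3   → -8 -12 3
PUSH 79  → -8 -12 3 79
ADD      → -8 -12 82
MOD      → -8 -12
PUSH 33  → -8 -12 33
PUSH -57 → -8 -12 33 -57
MUL      → -8 -12 -1881
SUB      → -8 1869
SUB      → -1877

-1877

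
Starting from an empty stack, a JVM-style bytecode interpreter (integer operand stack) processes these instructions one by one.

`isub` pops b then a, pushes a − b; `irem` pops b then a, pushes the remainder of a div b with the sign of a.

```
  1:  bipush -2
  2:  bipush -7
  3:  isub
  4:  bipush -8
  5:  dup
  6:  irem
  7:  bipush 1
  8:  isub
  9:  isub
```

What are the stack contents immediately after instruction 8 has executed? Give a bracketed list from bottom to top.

[5, -1]

bipush -2  -2
bipush -7  -2 -7
isub       5
bipush -8  5 -8
dup        5 -8 -8
irem       5 0
bipush 1   5 0 1
isub       5 -1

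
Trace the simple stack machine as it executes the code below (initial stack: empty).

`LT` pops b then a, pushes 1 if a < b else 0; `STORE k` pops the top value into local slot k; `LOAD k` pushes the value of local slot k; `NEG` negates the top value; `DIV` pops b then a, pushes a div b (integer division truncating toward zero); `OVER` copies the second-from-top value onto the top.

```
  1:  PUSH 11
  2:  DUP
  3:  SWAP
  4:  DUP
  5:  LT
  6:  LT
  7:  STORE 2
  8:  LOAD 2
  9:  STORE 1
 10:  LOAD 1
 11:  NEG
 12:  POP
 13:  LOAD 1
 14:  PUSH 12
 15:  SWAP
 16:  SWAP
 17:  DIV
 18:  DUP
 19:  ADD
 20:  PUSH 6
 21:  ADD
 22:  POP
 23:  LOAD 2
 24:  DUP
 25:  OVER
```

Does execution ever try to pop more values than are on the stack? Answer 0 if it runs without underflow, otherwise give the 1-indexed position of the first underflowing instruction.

PUSH 11 : [11]
DUP     : [11, 11]
SWAP    : [11, 11]
DUP     : [11, 11, 11]
LT      : [11, 0]
LT      : [0]
STORE 2 : []
LOAD 2  : [0]
STORE 1 : []
LOAD 1  : [0]
NEG     : [0]
POP     : []
LOAD 1  : [0]
PUSH 12 : [0, 12]
SWAP    : [12, 0]
SWAP    : [0, 12]
DIV     : [0]
DUP     : [0, 0]
ADD     : [0]
PUSH 6  : [0, 6]
ADD     : [6]
POP     : []
LOAD 2  : [0]
DUP     : [0, 0]
OVER    : [0, 0, 0]

0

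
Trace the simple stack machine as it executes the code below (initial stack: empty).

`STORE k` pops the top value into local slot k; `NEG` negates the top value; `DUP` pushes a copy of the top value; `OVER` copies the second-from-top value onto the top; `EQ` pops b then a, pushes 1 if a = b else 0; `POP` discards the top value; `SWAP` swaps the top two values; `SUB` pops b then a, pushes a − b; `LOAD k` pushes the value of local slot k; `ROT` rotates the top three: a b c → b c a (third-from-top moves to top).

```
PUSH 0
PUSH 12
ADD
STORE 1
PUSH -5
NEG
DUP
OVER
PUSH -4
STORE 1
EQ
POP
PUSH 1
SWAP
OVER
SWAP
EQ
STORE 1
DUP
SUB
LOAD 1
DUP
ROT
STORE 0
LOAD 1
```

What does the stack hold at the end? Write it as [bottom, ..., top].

[0, 0, 0]

PUSH 0  : 0
PUSH 12 : 0 12
ADD     : 12
STORE 1 : (empty)
PUSH -5 : -5
NEG     : 5
DUP     : 5 5
OVER    : 5 5 5
PUSH -4 : 5 5 5 -4
STORE 1 : 5 5 5
EQ      : 5 1
POP     : 5
PUSH 1  : 5 1
SWAP    : 1 5
OVER    : 1 5 1
SWAP    : 1 1 5
EQ      : 1 0
STORE 1 : 1
DUP     : 1 1
SUB     : 0
LOAD 1  : 0 0
DUP     : 0 0 0
ROT     : 0 0 0
STORE 0 : 0 0
LOAD 1  : 0 0 0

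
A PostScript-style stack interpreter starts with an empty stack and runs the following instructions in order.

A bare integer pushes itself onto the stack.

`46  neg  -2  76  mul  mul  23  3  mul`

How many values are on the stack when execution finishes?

2

46  : 46
neg : -46
-2  : -46 -2
76  : -46 -2 76
mul : -46 -152
mul : 6992
23  : 6992 23
3   : 6992 23 3
mul : 6992 69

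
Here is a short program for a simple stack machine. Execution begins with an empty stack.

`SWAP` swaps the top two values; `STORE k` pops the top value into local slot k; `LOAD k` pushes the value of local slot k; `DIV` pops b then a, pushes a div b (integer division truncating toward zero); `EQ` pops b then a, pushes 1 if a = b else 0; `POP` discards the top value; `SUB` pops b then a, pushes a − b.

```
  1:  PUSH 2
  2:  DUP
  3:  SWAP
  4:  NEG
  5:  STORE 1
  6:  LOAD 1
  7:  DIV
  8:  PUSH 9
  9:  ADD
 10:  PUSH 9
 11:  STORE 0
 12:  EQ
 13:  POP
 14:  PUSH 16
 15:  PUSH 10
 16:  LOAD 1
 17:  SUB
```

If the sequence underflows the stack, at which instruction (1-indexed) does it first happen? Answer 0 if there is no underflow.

12

PUSH 2   2
DUP      2 2
SWAP     2 2
NEG      2 -2
STORE 1  2
LOAD 1   2 -2
DIV      -1
PUSH 9   -1 9
ADD      8
PUSH 9   8 9
STORE 0  8
EQ  — needs 2 operands, stack has 1 → underflow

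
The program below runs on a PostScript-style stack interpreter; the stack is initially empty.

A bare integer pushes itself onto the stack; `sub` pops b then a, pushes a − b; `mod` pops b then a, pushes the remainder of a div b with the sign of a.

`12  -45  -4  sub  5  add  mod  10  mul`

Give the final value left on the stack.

12   12
-45  12 -45
-4   12 -45 -4
sub  12 -41
5    12 -41 5
add  12 -36
mod  12
10   12 10
mul  120

120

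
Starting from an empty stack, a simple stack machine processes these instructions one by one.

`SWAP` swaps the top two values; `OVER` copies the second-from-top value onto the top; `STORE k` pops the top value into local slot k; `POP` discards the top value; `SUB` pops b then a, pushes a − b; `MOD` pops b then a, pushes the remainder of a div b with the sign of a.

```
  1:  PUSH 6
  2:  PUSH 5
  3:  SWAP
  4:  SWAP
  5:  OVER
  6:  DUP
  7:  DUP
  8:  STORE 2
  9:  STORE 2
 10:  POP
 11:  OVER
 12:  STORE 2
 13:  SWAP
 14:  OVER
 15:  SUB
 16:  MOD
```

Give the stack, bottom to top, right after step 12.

PUSH 6   6
PUSH 5   6 5
SWAP     5 6
SWAP     6 5
OVER     6 5 6
DUP      6 5 6 6
DUP      6 5 6 6 6
STORE 2  6 5 6 6
STORE 2  6 5 6
POP      6 5
OVER     6 5 6
STORE 2  6 5

[6, 5]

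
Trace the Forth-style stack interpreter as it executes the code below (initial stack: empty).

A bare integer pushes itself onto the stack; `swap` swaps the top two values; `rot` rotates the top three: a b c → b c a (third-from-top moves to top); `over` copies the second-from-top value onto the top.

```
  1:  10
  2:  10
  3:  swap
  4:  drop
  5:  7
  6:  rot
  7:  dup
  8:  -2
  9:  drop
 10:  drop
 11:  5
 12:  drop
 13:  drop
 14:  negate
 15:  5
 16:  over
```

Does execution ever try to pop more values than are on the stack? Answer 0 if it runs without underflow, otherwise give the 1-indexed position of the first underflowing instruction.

10   : [10]
10   : [10, 10]
swap : [10, 10]
drop : [10]
7    : [10, 7]
rot  — needs 3 operands, stack has 2 → underflow

6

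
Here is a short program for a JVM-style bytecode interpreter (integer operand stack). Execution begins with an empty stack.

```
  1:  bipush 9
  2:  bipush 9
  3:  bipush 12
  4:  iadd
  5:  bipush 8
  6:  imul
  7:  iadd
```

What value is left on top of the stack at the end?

177

bipush 9  -> [9]
bipush 9  -> [9, 9]
bipush 12 -> [9, 9, 12]
iadd      -> [9, 21]
bipush 8  -> [9, 21, 8]
imul      -> [9, 168]
iadd      -> [177]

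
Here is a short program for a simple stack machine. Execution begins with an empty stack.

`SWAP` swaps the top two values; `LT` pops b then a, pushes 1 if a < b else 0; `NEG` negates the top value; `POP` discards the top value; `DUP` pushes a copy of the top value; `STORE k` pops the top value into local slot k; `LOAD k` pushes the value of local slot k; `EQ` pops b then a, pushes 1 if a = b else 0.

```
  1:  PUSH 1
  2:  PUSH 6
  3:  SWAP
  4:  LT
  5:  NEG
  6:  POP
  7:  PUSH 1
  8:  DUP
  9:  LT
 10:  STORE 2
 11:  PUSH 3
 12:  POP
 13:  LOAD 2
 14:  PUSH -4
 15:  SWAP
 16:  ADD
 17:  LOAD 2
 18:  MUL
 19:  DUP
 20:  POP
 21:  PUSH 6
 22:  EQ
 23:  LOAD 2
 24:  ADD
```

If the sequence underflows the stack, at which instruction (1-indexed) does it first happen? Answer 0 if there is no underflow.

0

PUSH 1   1
PUSH 6   1 6
SWAP     6 1
LT       0
NEG      0
POP      (empty)
PUSH 1   1
DUP      1 1
LT       0
STORE 2  (empty)
PUSH 3   3
POP      (empty)
LOAD 2   0
PUSH -4  0 -4
SWAP     -4 0
ADD      -4
LOAD 2   -4 0
MUL      0
DUP      0 0
POP      0
PUSH 6   0 6
EQ       0
LOAD 2   0 0
ADD      0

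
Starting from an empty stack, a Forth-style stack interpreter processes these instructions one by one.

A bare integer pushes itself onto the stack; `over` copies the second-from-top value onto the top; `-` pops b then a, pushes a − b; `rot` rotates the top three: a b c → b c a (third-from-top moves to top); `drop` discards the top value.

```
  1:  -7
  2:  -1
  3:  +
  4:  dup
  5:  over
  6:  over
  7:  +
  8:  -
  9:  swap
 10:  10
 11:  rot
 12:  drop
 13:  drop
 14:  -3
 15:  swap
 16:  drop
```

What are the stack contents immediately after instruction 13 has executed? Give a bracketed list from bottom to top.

[-8]

-7   -> [-7]
-1   -> [-7, -1]
+    -> [-8]
dup  -> [-8, -8]
over -> [-8, -8, -8]
over -> [-8, -8, -8, -8]
+    -> [-8, -8, -16]
-    -> [-8, 8]
swap -> [8, -8]
10   -> [8, -8, 10]
rot  -> [-8, 10, 8]
drop -> [-8, 10]
drop -> [-8]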